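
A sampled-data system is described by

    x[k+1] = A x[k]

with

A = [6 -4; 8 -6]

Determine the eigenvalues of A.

-2, 2

det(zI - A) = z^2 - (tr A)z + det A, with tr A = 6 + (-6) = 0 and det A = 6·(-6) - (-4)·8 = -36 - (-32) = -4.
So p(z) = det(zI - A) = z^2 - 4.
Factor z^2 - 4: two numbers with sum 0 and product -4 are 2 and -2, so z^2 - 4 = (z - 2)(z + 2).
Hence p(z) = (z - 2) (z + 2), with roots -2, 2.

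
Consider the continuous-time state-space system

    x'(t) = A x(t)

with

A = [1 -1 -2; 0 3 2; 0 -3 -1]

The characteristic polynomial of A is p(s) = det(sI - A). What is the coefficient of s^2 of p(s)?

-3

Expand det(sI - A) for the 3×3 matrix.
p(s) = s^3 - 3s^2 + 5s - 3.
(Check: constant term = det(-A) = (-1)^3 det A = -3; coefficient of s^2 = -tr A = -3.)
The coefficient of s^2 is -3.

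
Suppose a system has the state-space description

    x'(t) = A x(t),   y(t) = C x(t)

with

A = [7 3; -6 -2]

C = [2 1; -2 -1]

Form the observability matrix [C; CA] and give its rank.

1

CA = [[8, 4], [-8, -4]]
Observability matrix O = [C; CA] = [[2, 1], [-2, -1], [8, 4], [-8, -4]]
Every row of O is a scalar multiple of row 1 = [2, 1] (multipliers 1, -1, 4, -4), so the rows span a one-dimensional space.
O ≠ 0, hence rank(O) = 1.
rank(O) = 1 < n = 2, so the pair (A, C) is not completely observable.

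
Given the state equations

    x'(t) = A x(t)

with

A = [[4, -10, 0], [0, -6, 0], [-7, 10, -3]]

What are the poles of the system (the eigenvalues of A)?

det(sI - A) = s^3 - (tr A)s^2 + (M11 + M22 + M33)s - det A, where Mii is the 2×2 principal minor of A obtained by deleting row i and column i.
tr A = 4 + (-6) + (-3) = -5; M11 = (-6)·(-3) - 0·10 = 18 - 0 = 18; M22 = 4·(-3) - 0·(-7) = -12 - 0 = -12; M33 = 4·(-6) - (-10)·0 = -24 - 0 = -24; sum of minors = -18.
det A = 4·((-6)·(-3) - 0·10) - (-10)·(0·(-3) - 0·(-7)) + 0·(0·10 - (-6)·(-7)) = 4·18 - (-10)·0 + 0·(-42) = 72.
So p(s) = det(sI - A) = s^3 + 5s^2 - 18s - 72.
Rational-root test: any integer root divides -72. Testing small divisors, s = -3 works: p(-3) = -27 + 45 + 54 + (-72) = 0, so (s + 3) is a factor.
Dividing, p(s) = (s + 3)(s^2 + 2s - 24).
Factor s^2 + 2s - 24: two numbers with sum -2 and product -24 are 4 and -6, so s^2 + 2s - 24 = (s - 4)(s + 6).
Hence p(s) = (s - 4) (s + 3) (s + 6), with roots -6, -3, 4.
At least one eigenvalue has non-negative real part, so the system is not asymptotically stable.

-6, -3, 4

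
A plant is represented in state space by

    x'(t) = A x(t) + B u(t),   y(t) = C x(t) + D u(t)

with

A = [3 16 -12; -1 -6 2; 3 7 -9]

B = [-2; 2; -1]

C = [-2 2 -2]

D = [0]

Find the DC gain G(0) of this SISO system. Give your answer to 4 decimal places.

-3.2000

G(0) = C(-A)^{-1}B + D = -C A^{-1} B + D.
det A = -60, so A^{-1} = (1/-60)·adj(A) = [[-2/3, -1, 2/3], [1/20, -3/20, -1/10], [-11/60, -9/20, 1/30]]
A^{-1} B = [-4/3, -3/10, -17/30]^T
C A^{-1} B = 16/5
G(0) = D - C A^{-1} B = 0 - (16/5) = -16/5 ≈ -3.2000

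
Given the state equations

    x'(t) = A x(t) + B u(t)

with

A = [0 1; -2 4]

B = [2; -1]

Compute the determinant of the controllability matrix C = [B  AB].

AB = [[-1], [-8]]
Controllability matrix C = [B  AB] = [[2, -1], [-1, -8]]
det(C) = 2·(-8) - (-1)·(-1) = -16 - 1 = -17
Since det(C) ≠ 0, rank(C) = 2 and the system is completely controllable.

-17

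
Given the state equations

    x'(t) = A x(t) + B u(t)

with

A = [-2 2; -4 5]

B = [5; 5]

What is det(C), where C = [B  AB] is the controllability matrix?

AB = [[0], [5]]
Controllability matrix C = [B  AB] = [[5, 0], [5, 5]]
det(C) = 5·5 - 0·5 = 25 - 0 = 25
Since det(C) ≠ 0, rank(C) = 2 and the system is completely controllable.

25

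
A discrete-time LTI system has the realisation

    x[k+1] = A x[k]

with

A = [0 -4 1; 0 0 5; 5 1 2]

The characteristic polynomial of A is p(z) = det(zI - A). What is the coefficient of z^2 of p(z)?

-2

Expand det(zI - A) for the 3×3 matrix.
p(z) = z^3 - 2z^2 - 10z + 100.
(Check: constant term = det(-A) = (-1)^3 det A = 100; coefficient of z^2 = -tr A = -2.)
The coefficient of z^2 is -2.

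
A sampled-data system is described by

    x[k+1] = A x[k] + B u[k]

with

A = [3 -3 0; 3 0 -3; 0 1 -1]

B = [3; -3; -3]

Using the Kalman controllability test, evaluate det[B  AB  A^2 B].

AB = [[18], [18], [0]]
A^2B = [[0], [54], [18]]
Controllability matrix C = [B  AB  A^2B] = [[3, 18, 0], [-3, 18, 54], [-3, 0, 18]]
Expanding along the first row, det(C) = 3·(18·18 - 54·0) - 18·((-3)·18 - 54·(-3)) + 0·((-3)·0 - 18·(-3)) = 3·324 - 18·108 + 0·54 = -972
Since det(C) ≠ 0, rank(C) = 3 and the system is completely controllable.

-972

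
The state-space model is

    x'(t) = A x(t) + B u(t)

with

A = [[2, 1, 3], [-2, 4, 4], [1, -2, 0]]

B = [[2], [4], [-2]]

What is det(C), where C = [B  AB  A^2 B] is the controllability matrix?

AB = [[2], [4], [-6]]
A^2B = [[-10], [-12], [-6]]
Controllability matrix C = [B  AB  A^2B] = [[2, 2, -10], [4, 4, -12], [-2, -6, -6]]
Expanding along the first row, det(C) = 2·(4·(-6) - (-12)·(-6)) - 2·(4·(-6) - (-12)·(-2)) + (-10)·(4·(-6) - 4·(-2)) = 2·(-96) - 2·(-48) + (-10)·(-16) = 64
Since det(C) ≠ 0, rank(C) = 3 and the system is completely controllable.

64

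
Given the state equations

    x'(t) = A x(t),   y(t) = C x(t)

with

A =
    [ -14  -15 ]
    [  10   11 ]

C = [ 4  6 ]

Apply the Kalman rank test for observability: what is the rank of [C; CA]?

CA = [[4, 6]]
Observability matrix O = [C; CA] = [[4, 6], [4, 6]]
Every row of O is a scalar multiple of row 1 = [4, 6] (multipliers 1, 1), so the rows span a one-dimensional space.
O ≠ 0, hence rank(O) = 1.
rank(O) = 1 < n = 2, so the pair (A, C) is not completely observable.

1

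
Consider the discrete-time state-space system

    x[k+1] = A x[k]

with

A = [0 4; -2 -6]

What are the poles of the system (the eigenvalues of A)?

-4, -2

det(zI - A) = z^2 - (tr A)z + det A, with tr A = 0 + (-6) = -6 and det A = 0·(-6) - 4·(-2) = 0 - (-8) = 8.
So p(z) = det(zI - A) = z^2 + 6z + 8.
Factor z^2 + 6z + 8: two numbers with sum -6 and product 8 are -2 and -4, so z^2 + 6z + 8 = (z + 2)(z + 4).
Hence p(z) = (z + 2) (z + 4), with roots -4, -2.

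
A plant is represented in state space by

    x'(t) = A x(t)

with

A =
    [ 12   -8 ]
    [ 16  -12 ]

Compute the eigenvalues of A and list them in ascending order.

det(sI - A) = s^2 - (tr A)s + det A, with tr A = 12 + (-12) = 0 and det A = 12·(-12) - (-8)·16 = -144 - (-128) = -16.
So p(s) = det(sI - A) = s^2 - 16.
Factor s^2 - 16: two numbers with sum 0 and product -16 are 4 and -4, so s^2 - 16 = (s - 4)(s + 4).
Hence p(s) = (s - 4) (s + 4), with roots -4, 4.
At least one eigenvalue has non-negative real part, so the system is not asymptotically stable.

-4, 4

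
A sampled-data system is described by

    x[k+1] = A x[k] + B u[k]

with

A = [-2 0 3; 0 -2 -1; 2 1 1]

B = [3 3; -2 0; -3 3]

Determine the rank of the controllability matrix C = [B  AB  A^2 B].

3

AB = [[-15, 3], [7, -3], [1, 9]]
A^2B = [[33, 21], [-15, -3], [-22, 12]]
Controllability matrix C = [B  AB  A^2B] = [[3, 3, -15, 3, 33, 21], [-2, 0, 7, -3, -15, -3], [-3, 3, 1, 9, -22, 12]]
Take the 3×3 submatrix of C formed by columns 1, 2, 3: [[3, 3, -15], [-2, 0, 7], [-3, 3, 1]]. Its determinant is 3·(0·1 - 7·3) - 3·((-2)·1 - 7·(-3)) + (-15)·((-2)·3 - 0·(-3)) = 3·(-21) - 3·19 + (-15)·(-6) = -30 ≠ 0.
So rank(C) ≥ 3; since C has 3 rows, rank(C) = 3.
rank(C) = 3 = n, so the pair (A, B) is completely controllable.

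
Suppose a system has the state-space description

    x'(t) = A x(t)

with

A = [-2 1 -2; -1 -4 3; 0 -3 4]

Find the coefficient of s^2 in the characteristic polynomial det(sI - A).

Expand det(sI - A) for the 3×3 matrix.
p(s) = s^3 + 2s^2 - 6s - 12.
(Check: constant term = det(-A) = (-1)^3 det A = -12; coefficient of s^2 = -tr A = 2.)
The coefficient of s^2 is 2.

2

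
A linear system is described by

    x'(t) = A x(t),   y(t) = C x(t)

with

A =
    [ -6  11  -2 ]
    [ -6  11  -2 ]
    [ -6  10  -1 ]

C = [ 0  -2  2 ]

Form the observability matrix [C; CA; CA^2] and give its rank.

1

CA = [[0, -2, 2]]
CA^2 = [[0, -2, 2]]
Observability matrix O = [C; CA; CA^2] = [[0, -2, 2], [0, -2, 2], [0, -2, 2]]
Every row of O is a scalar multiple of row 1 = [0, -2, 2] (multipliers 1, 1, 1), so the rows span a one-dimensional space.
O ≠ 0, hence rank(O) = 1.
rank(O) = 1 < n = 3, so the pair (A, C) is not completely observable.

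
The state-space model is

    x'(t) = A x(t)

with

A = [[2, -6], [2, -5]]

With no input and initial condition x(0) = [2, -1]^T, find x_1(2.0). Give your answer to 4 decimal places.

1.6749

det(sI - A) = s^2 - (tr A)s + det A, with tr A = 2 + (-5) = -3 and det A = 2·(-5) - (-6)·2 = -10 - (-12) = 2.
So p(s) = det(sI - A) = s^2 + 3s + 2.
Factor s^2 + 3s + 2: two numbers with sum -3 and product 2 are -1 and -2, so s^2 + 3s + 2 = (s + 1)(s + 2).
Hence p(s) = (s + 1) (s + 2), with roots -2, -1.
The eigenvalues -2, -1 are distinct and real, so A is diagonalisable and x(t) = e^{At} x(0) = V diag(e^{λ_i t}) V^{-1} x(0), where the columns of V are the eigenvectors.
λ = -2: A - (-2)I = [[4, -6], [2, -3]]. Row 1 gives 4·v1 + (-6)·v2 = 0, so take v_1 = [-3, -2]^T.
λ = -1: A - (-1)I = [[3, -6], [2, -4]]. Row 1 gives 3·v1 + (-6)·v2 = 0, so take v_2 = [2, 1]^T.
V = [v_1 v_2] = [[-3, 2], [-2, 1]] has det V = 1, so V^{-1} = adj(V)/det V = [[1, -2], [2, -3]].
Modal coordinates z(0) = V^{-1} x(0): 1·2 + (-2)·(-1) = 4; 2·2 + (-3)·(-1) = 7; so z(0) = [4, 7]^T.
x_1(t) = Σ_i (v_i)_1 · z_i(0) · e^{λ_i t} (row 1 of V times the modal terms).
x_1(2.0) = (-3)·4·e^{-2·2.0} + 2·7·e^{-1·2.0} = (-12)·0.018316 + 14·0.135335 = 1.6749.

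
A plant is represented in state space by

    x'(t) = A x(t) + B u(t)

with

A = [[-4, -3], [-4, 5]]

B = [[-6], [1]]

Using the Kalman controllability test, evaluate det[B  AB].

AB = [[21], [29]]
Controllability matrix C = [B  AB] = [[-6, 21], [1, 29]]
det(C) = (-6)·29 - 21·1 = -174 - 21 = -195
Since det(C) ≠ 0, rank(C) = 2 and the system is completely controllable.

-195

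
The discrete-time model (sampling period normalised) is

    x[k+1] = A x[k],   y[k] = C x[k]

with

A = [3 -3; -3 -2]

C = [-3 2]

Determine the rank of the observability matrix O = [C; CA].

2

CA = [[-15, 5]]
Observability matrix O = [C; CA] = [[-3, 2], [-15, 5]]
det(O) = (-3)·5 - 2·(-15) = -15 - (-30) = 15 ≠ 0, so rank(O) = 2.
rank(O) = 2 = n, so the pair (A, C) is completely observable.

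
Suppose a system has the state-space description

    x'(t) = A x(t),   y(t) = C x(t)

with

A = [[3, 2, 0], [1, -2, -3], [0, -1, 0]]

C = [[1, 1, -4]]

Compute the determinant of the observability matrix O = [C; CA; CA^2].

CA = [[4, 4, -3]]
CA^2 = [[16, 3, -12]]
Observability matrix O = [C; CA; CA^2] = [[1, 1, -4], [4, 4, -3], [16, 3, -12]]
Expanding along the first row, det(O) = 1·(4·(-12) - (-3)·3) - 1·(4·(-12) - (-3)·16) + (-4)·(4·3 - 4·16) = 1·(-39) - 1·0 + (-4)·(-52) = 169
Since det(O) ≠ 0, rank(O) = 3 and the system is completely observable.

169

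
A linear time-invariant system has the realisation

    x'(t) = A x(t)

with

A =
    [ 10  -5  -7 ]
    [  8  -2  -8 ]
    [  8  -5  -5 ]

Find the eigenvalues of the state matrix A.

det(sI - A) = s^3 - (tr A)s^2 + (M11 + M22 + M33)s - det A, where Mii is the 2×2 principal minor of A obtained by deleting row i and column i.
tr A = 10 + (-2) + (-5) = 3; M11 = (-2)·(-5) - (-8)·(-5) = 10 - 40 = -30; M22 = 10·(-5) - (-7)·8 = -50 - (-56) = 6; M33 = 10·(-2) - (-5)·8 = -20 - (-40) = 20; sum of minors = -4.
det A = 10·((-2)·(-5) - (-8)·(-5)) - (-5)·(8·(-5) - (-8)·8) + (-7)·(8·(-5) - (-2)·8) = 10·(-30) - (-5)·24 + (-7)·(-24) = -12.
So p(s) = det(sI - A) = s^3 - 3s^2 - 4s + 12.
Rational-root test: any integer root divides 12. Testing small divisors, s = -2 works: p(-2) = -8 + (-12) + 8 + 12 = 0, so (s + 2) is a factor.
Dividing, p(s) = (s + 2)(s^2 - 5s + 6).
Factor s^2 - 5s + 6: two numbers with sum 5 and product 6 are 3 and 2, so s^2 - 5s + 6 = (s - 3)(s - 2).
Hence p(s) = (s - 3) (s - 2) (s + 2), with roots -2, 2, 3.
At least one eigenvalue has non-negative real part, so the system is not asymptotically stable.

-2, 2, 3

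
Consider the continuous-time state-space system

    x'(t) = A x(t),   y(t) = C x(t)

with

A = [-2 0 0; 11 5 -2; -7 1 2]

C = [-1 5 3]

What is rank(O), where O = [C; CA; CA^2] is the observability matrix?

CA = [[36, 28, -4]]
CA^2 = [[264, 136, -64]]
Observability matrix O = [C; CA; CA^2] = [[-1, 5, 3], [36, 28, -4], [264, 136, -64]]
The columns c1, c2, c3 of O are linearly dependent: c1 - c2 + 2·c3 = 0 (check each entry), so rank(O) ≤ 2.
The 2×2 minor from rows 1, 2, columns 1, 2 is (-1)·28 - 5·36 = -28 - 180 = -208 ≠ 0, so rank(O) = 2.
rank(O) = 2 < n = 3, so the pair (A, C) is not completely observable.

2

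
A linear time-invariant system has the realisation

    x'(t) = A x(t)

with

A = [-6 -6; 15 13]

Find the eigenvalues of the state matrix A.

3, 4

det(sI - A) = s^2 - (tr A)s + det A, with tr A = (-6) + 13 = 7 and det A = (-6)·13 - (-6)·15 = -78 - (-90) = 12.
So p(s) = det(sI - A) = s^2 - 7s + 12.
Factor s^2 - 7s + 12: two numbers with sum 7 and product 12 are 4 and 3, so s^2 - 7s + 12 = (s - 4)(s - 3).
Hence p(s) = (s - 4) (s - 3), with roots 3, 4.
At least one eigenvalue has non-negative real part, so the system is not asymptotically stable.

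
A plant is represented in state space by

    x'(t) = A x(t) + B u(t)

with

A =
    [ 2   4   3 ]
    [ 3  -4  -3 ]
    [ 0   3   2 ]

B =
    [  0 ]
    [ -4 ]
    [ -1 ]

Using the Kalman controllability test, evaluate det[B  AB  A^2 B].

AB = [[-19], [19], [-14]]
A^2B = [[-4], [-91], [29]]
Controllability matrix C = [B  AB  A^2B] = [[0, -19, -4], [-4, 19, -91], [-1, -14, 29]]
Expanding along the first row, det(C) = 0·(19·29 - (-91)·(-14)) - (-19)·((-4)·29 - (-91)·(-1)) + (-4)·((-4)·(-14) - 19·(-1)) = 0·(-723) - (-19)·(-207) + (-4)·75 = -4233
Since det(C) ≠ 0, rank(C) = 3 and the system is completely controllable.

-4233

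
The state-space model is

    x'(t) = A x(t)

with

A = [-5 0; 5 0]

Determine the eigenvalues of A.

-5, 0

det(sI - A) = s^2 - (tr A)s + det A, with tr A = (-5) + 0 = -5 and det A = (-5)·0 - 0·5 = 0 - 0 = 0.
So p(s) = det(sI - A) = s^2 + 5s.
Factor s^2 + 5s: two numbers with sum -5 and product 0 are 0 and -5, so s^2 + 5s = s(s + 5).
Hence p(s) = s (s + 5), with roots -5, 0.
At least one eigenvalue has non-negative real part, so the system is not asymptotically stable.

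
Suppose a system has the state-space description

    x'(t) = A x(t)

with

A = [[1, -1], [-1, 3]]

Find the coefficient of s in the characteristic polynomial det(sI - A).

-4

For a 2×2 matrix, det(sI - A) = s^2 - (tr A)s + det A.
tr A = 4, det A = 2.
So p(s) = s^2 - 4s + 2.
The coefficient of s is -4.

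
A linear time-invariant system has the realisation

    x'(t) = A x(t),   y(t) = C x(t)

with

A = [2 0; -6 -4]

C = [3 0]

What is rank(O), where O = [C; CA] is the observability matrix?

CA = [[6, 0]]
Observability matrix O = [C; CA] = [[3, 0], [6, 0]]
Every row of O is a scalar multiple of row 1 = [3, 0] (multipliers 1, 2), so the rows span a one-dimensional space.
O ≠ 0, hence rank(O) = 1.
rank(O) = 1 < n = 2, so the pair (A, C) is not completely observable.

1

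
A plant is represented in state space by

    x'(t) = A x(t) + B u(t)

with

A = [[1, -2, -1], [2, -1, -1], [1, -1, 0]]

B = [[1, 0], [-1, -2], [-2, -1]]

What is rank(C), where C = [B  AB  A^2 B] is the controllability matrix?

3

AB = [[5, 5], [5, 3], [2, 2]]
A^2B = [[-7, -3], [3, 5], [0, 2]]
Controllability matrix C = [B  AB  A^2B] = [[1, 0, 5, 5, -7, -3], [-1, -2, 5, 3, 3, 5], [-2, -1, 2, 2, 0, 2]]
Take the 3×3 submatrix of C formed by columns 1, 2, 3: [[1, 0, 5], [-1, -2, 5], [-2, -1, 2]]. Its determinant is 1·((-2)·2 - 5·(-1)) - 0·((-1)·2 - 5·(-2)) + 5·((-1)·(-1) - (-2)·(-2)) = 1·1 - 0·8 + 5·(-3) = -14 ≠ 0.
So rank(C) ≥ 3; since C has 3 rows, rank(C) = 3.
rank(C) = 3 = n, so the pair (A, B) is completely controllable.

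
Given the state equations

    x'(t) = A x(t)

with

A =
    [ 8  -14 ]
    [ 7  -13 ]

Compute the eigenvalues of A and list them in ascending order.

-6, 1

det(sI - A) = s^2 - (tr A)s + det A, with tr A = 8 + (-13) = -5 and det A = 8·(-13) - (-14)·7 = -104 - (-98) = -6.
So p(s) = det(sI - A) = s^2 + 5s - 6.
Factor s^2 + 5s - 6: two numbers with sum -5 and product -6 are 1 and -6, so s^2 + 5s - 6 = (s - 1)(s + 6).
Hence p(s) = (s - 1) (s + 6), with roots -6, 1.
At least one eigenvalue has non-negative real part, so the system is not asymptotically stable.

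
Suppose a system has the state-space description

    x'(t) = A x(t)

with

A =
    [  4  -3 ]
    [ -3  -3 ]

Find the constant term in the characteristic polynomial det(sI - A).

-21

For a 2×2 matrix, det(sI - A) = s^2 - (tr A)s + det A.
tr A = 1, det A = -21.
So p(s) = s^2 - s - 21.
The constant term is -21.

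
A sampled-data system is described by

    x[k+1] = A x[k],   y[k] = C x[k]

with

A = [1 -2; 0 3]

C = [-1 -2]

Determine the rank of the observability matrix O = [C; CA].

CA = [[-1, -4]]
Observability matrix O = [C; CA] = [[-1, -2], [-1, -4]]
det(O) = (-1)·(-4) - (-2)·(-1) = 4 - 2 = 2 ≠ 0, so rank(O) = 2.
rank(O) = 2 = n, so the pair (A, C) is completely observable.

2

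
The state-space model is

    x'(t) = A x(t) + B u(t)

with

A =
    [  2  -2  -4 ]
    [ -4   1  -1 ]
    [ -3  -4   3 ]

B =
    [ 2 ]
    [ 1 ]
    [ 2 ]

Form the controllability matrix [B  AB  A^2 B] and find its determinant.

AB = [[-6], [-9], [-4]]
A^2B = [[22], [19], [42]]
Controllability matrix C = [B  AB  A^2B] = [[2, -6, 22], [1, -9, 19], [2, -4, 42]]
Expanding along the first row, det(C) = 2·((-9)·42 - 19·(-4)) - (-6)·(1·42 - 19·2) + 22·(1·(-4) - (-9)·2) = 2·(-302) - (-6)·4 + 22·14 = -272
Since det(C) ≠ 0, rank(C) = 3 and the system is completely controllable.

-272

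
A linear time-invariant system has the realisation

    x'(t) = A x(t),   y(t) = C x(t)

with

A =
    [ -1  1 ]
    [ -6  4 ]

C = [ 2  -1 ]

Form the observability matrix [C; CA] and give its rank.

CA = [[4, -2]]
Observability matrix O = [C; CA] = [[2, -1], [4, -2]]
Every row of O is a scalar multiple of row 1 = [2, -1] (multipliers 1, 2), so the rows span a one-dimensional space.
O ≠ 0, hence rank(O) = 1.
rank(O) = 1 < n = 2, so the pair (A, C) is not completely observable.

1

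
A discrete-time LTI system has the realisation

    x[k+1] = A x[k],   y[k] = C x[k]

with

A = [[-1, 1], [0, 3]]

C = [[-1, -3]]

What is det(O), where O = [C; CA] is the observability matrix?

13

CA = [[1, -10]]
Observability matrix O = [C; CA] = [[-1, -3], [1, -10]]
det(O) = (-1)·(-10) - (-3)·1 = 10 - (-3) = 13
Since det(O) ≠ 0, rank(O) = 2 and the system is completely observable.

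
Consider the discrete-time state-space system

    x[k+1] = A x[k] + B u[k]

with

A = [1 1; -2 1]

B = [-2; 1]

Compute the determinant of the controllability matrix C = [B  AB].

AB = [[-1], [5]]
Controllability matrix C = [B  AB] = [[-2, -1], [1, 5]]
det(C) = (-2)·5 - (-1)·1 = -10 - (-1) = -9
Since det(C) ≠ 0, rank(C) = 2 and the system is completely controllable.

-9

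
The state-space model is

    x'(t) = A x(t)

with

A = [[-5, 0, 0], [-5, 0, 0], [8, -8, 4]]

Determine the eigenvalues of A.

-5, 0, 4

det(sI - A) = s^3 - (tr A)s^2 + (M11 + M22 + M33)s - det A, where Mii is the 2×2 principal minor of A obtained by deleting row i and column i.
tr A = (-5) + 0 + 4 = -1; M11 = 0·4 - 0·(-8) = 0 - 0 = 0; M22 = (-5)·4 - 0·8 = -20 - 0 = -20; M33 = (-5)·0 - 0·(-5) = 0 - 0 = 0; sum of minors = -20.
det A = (-5)·(0·4 - 0·(-8)) - 0·((-5)·4 - 0·8) + 0·((-5)·(-8) - 0·8) = (-5)·0 - 0·(-20) + 0·40 = 0.
So p(s) = det(sI - A) = s^3 + s^2 - 20s.
The constant term is 0, so p(s) = s(s^2 + s - 20).
Factor s^2 + s - 20: two numbers with sum -1 and product -20 are 4 and -5, so s^2 + s - 20 = (s - 4)(s + 5).
Hence p(s) = s (s - 4) (s + 5), with roots -5, 0, 4.
At least one eigenvalue has non-negative real part, so the system is not asymptotically stable.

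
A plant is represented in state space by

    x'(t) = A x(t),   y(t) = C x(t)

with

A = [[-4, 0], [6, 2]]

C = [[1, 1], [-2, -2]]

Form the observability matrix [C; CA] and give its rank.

1

CA = [[2, 2], [-4, -4]]
Observability matrix O = [C; CA] = [[1, 1], [-2, -2], [2, 2], [-4, -4]]
Every row of O is a scalar multiple of row 1 = [1, 1] (multipliers 1, -2, 2, -4), so the rows span a one-dimensional space.
O ≠ 0, hence rank(O) = 1.
rank(O) = 1 < n = 2, so the pair (A, C) is not completely observable.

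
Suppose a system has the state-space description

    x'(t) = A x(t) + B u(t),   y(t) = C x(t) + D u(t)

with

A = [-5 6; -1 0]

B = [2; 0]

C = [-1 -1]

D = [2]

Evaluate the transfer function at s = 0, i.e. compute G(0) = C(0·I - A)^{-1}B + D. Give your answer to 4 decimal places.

G(0) = C(-A)^{-1}B + D = -C A^{-1} B + D.
det A = 6, so A^{-1} = (1/6)·adj(A) = [[0, -1], [1/6, -5/6]]
A^{-1} B = [0, 1/3]^T
C A^{-1} B = -1/3
G(0) = D - C A^{-1} B = 2 - (-1/3) = 7/3 ≈ 2.3333

2.3333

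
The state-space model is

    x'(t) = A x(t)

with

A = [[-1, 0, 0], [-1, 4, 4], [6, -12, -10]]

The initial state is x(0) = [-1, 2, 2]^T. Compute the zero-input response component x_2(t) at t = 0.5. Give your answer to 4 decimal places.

2.5656

det(sI - A) = s^3 - (tr A)s^2 + (M11 + M22 + M33)s - det A, where Mii is the 2×2 principal minor of A obtained by deleting row i and column i.
tr A = (-1) + 4 + (-10) = -7; M11 = 4·(-10) - 4·(-12) = -40 - (-48) = 8; M22 = (-1)·(-10) - 0·6 = 10 - 0 = 10; M33 = (-1)·4 - 0·(-1) = -4 - 0 = -4; sum of minors = 14.
det A = (-1)·(4·(-10) - 4·(-12)) - 0·((-1)·(-10) - 4·6) + 0·((-1)·(-12) - 4·6) = (-1)·8 - 0·(-14) + 0·(-12) = -8.
So p(s) = det(sI - A) = s^3 + 7s^2 + 14s + 8.
Rational-root test: any integer root divides 8. Testing small divisors, s = -1 works: p(-1) = -1 + 7 + (-14) + 8 = 0, so (s + 1) is a factor.
Dividing, p(s) = (s + 1)(s^2 + 6s + 8).
Factor s^2 + 6s + 8: two numbers with sum -6 and product 8 are -2 and -4, so s^2 + 6s + 8 = (s + 2)(s + 4).
Hence p(s) = (s + 1) (s + 2) (s + 4), with roots -4, -2, -1.
The eigenvalues -4, -2, -1 are distinct and real, so A is diagonalisable and x(t) = e^{At} x(0) = V diag(e^{λ_i t}) V^{-1} x(0), where the columns of V are the eigenvectors.
λ = -4: A - (-4)I = [[3, 0, 0], [-1, 8, 4], [6, -12, -6]]. v must be orthogonal to every row; (row 1) × (row 2) = [0, -12, 24], so take v_1 = [0, -1, 2]^T.
λ = -2: A - (-2)I = [[1, 0, 0], [-1, 6, 4], [6, -12, -8]]. v must be orthogonal to every row; (row 1) × (row 2) = [0, -4, 6], so take v_2 = [0, 2, -3]^T.
λ = -1: A - (-1)I = [[0, 0, 0], [-1, 5, 4], [6, -12, -9]]. v must be orthogonal to every row; (row 2) × (row 3) = [3, 15, -18], so take v_3 = [1, 5, -6]^T.
V = [v_1 v_2 v_3] = [[0, 0, 1], [-1, 2, 5], [2, -3, -6]] has det V = -1, so V^{-1} = adj(V)/det V = [[-3, 3, 2], [-4, 2, 1], [1, 0, 0]].
Modal coordinates z(0) = V^{-1} x(0): (-3)·(-1) + 3·2 + 2·2 = 13; (-4)·(-1) + 2·2 + 1·2 = 10; 1·(-1) + 0·2 + 0·2 = -1; so z(0) = [13, 10, -1]^T.
x_2(t) = Σ_i (v_i)_2 · z_i(0) · e^{λ_i t} (row 2 of V times the modal terms).
x_2(0.5) = (-1)·13·e^{-4·0.5} + 2·10·e^{-2·0.5} + 5·(-1)·e^{-1·0.5} = (-13)·0.135335 + 20·0.367879 + (-5)·0.606531 = 2.5656.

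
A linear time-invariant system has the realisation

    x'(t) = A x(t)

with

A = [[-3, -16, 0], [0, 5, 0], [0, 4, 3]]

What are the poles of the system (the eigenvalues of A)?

det(sI - A) = s^3 - (tr A)s^2 + (M11 + M22 + M33)s - det A, where Mii is the 2×2 principal minor of A obtained by deleting row i and column i.
tr A = (-3) + 5 + 3 = 5; M11 = 5·3 - 0·4 = 15 - 0 = 15; M22 = (-3)·3 - 0·0 = -9 - 0 = -9; M33 = (-3)·5 - (-16)·0 = -15 - 0 = -15; sum of minors = -9.
det A = (-3)·(5·3 - 0·4) - (-16)·(0·3 - 0·0) + 0·(0·4 - 5·0) = (-3)·15 - (-16)·0 + 0·0 = -45.
So p(s) = det(sI - A) = s^3 - 5s^2 - 9s + 45.
Rational-root test: any integer root divides 45. Testing small divisors, s = -3 works: p(-3) = -27 + (-45) + 27 + 45 = 0, so (s + 3) is a factor.
Dividing, p(s) = (s + 3)(s^2 - 8s + 15).
Factor s^2 - 8s + 15: two numbers with sum 8 and product 15 are 5 and 3, so s^2 - 8s + 15 = (s - 5)(s - 3).
Hence p(s) = (s - 5) (s - 3) (s + 3), with roots -3, 3, 5.
At least one eigenvalue has non-negative real part, so the system is not asymptotically stable.

-3, 3, 5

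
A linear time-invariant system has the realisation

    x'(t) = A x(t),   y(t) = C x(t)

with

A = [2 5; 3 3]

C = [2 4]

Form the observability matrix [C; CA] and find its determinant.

CA = [[16, 22]]
Observability matrix O = [C; CA] = [[2, 4], [16, 22]]
det(O) = 2·22 - 4·16 = 44 - 64 = -20
Since det(O) ≠ 0, rank(O) = 2 and the system is completely observable.

-20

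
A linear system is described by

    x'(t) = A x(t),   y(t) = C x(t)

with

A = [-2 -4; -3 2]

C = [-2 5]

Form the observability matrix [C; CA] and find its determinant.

19

CA = [[-11, 18]]
Observability matrix O = [C; CA] = [[-2, 5], [-11, 18]]
det(O) = (-2)·18 - 5·(-11) = -36 - (-55) = 19
Since det(O) ≠ 0, rank(O) = 2 and the system is completely observable.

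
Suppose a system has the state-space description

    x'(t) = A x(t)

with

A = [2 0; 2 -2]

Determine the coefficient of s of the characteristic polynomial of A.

For a 2×2 matrix, det(sI - A) = s^2 - (tr A)s + det A.
tr A = 0, det A = -4.
So p(s) = s^2 - 4.
The coefficient of s is 0.

0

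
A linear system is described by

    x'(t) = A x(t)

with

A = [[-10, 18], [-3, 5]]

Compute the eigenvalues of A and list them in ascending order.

-4, -1

det(sI - A) = s^2 - (tr A)s + det A, with tr A = (-10) + 5 = -5 and det A = (-10)·5 - 18·(-3) = -50 - (-54) = 4.
So p(s) = det(sI - A) = s^2 + 5s + 4.
Factor s^2 + 5s + 4: two numbers with sum -5 and product 4 are -1 and -4, so s^2 + 5s + 4 = (s + 1)(s + 4).
Hence p(s) = (s + 1) (s + 4), with roots -4, -1.
All eigenvalues have negative real part, so the system is asymptotically stable.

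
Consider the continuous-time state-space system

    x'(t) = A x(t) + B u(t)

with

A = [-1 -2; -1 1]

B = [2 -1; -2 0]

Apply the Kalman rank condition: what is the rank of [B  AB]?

2

AB = [[2, 1], [-4, 1]]
Controllability matrix C = [B  AB] = [[2, -1, 2, 1], [-2, 0, -4, 1]]
Take the 2×2 submatrix of C formed by columns 1, 2: [[2, -1], [-2, 0]]. Its determinant is 2·0 - (-1)·(-2) = 0 - 2 = -2 ≠ 0.
So rank(C) ≥ 2; since C has 2 rows, rank(C) = 2.
rank(C) = 2 = n, so the pair (A, B) is completely controllable.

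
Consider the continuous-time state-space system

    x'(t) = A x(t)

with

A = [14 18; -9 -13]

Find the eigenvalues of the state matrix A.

det(sI - A) = s^2 - (tr A)s + det A, with tr A = 14 + (-13) = 1 and det A = 14·(-13) - 18·(-9) = -182 - (-162) = -20.
So p(s) = det(sI - A) = s^2 - s - 20.
Factor s^2 - s - 20: two numbers with sum 1 and product -20 are 5 and -4, so s^2 - s - 20 = (s - 5)(s + 4).
Hence p(s) = (s - 5) (s + 4), with roots -4, 5.
At least one eigenvalue has non-negative real part, so the system is not asymptotically stable.

-4, 5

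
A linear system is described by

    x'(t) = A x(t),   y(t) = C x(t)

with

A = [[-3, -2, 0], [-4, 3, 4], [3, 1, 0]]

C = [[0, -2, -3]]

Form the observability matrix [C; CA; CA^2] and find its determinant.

-192

CA = [[-1, -9, -8]]
CA^2 = [[15, -33, -36]]
Observability matrix O = [C; CA; CA^2] = [[0, -2, -3], [-1, -9, -8], [15, -33, -36]]
Expanding along the first row, det(O) = 0·((-9)·(-36) - (-8)·(-33)) - (-2)·((-1)·(-36) - (-8)·15) + (-3)·((-1)·(-33) - (-9)·15) = 0·60 - (-2)·156 + (-3)·168 = -192
Since det(O) ≠ 0, rank(O) = 3 and the system is completely observable.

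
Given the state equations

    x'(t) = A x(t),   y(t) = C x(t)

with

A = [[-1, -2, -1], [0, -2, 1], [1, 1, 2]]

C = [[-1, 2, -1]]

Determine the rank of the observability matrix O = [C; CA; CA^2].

3

CA = [[0, -3, 1]]
CA^2 = [[1, 7, -1]]
Observability matrix O = [C; CA; CA^2] = [[-1, 2, -1], [0, -3, 1], [1, 7, -1]]
det(O) = (-1)·((-3)·(-1) - 1·7) - 2·(0·(-1) - 1·1) + (-1)·(0·7 - (-3)·1) = (-1)·(-4) - 2·(-1) + (-1)·3 = 3 ≠ 0, so rank(O) = 3.
rank(O) = 3 = n, so the pair (A, C) is completely observable.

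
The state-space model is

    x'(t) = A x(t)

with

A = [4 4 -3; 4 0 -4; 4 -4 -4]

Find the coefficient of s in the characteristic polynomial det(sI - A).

-36

Expand det(sI - A) for the 3×3 matrix.
p(s) = s^3 - 36s + 16.
(Check: constant term = det(-A) = (-1)^3 det A = 16; coefficient of s^2 = -tr A = 0.)
The coefficient of s is -36.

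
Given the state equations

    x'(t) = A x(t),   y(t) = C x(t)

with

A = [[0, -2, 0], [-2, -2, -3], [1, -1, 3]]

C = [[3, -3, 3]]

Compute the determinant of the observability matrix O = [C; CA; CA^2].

864

CA = [[9, -3, 18]]
CA^2 = [[24, -30, 63]]
Observability matrix O = [C; CA; CA^2] = [[3, -3, 3], [9, -3, 18], [24, -30, 63]]
Expanding along the first row, det(O) = 3·((-3)·63 - 18·(-30)) - (-3)·(9·63 - 18·24) + 3·(9·(-30) - (-3)·24) = 3·351 - (-3)·135 + 3·(-198) = 864
Since det(O) ≠ 0, rank(O) = 3 and the system is completely observable.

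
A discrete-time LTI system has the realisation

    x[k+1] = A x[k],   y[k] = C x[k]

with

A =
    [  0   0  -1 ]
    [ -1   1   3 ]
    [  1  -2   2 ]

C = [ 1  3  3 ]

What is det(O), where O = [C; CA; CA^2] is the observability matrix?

1244

CA = [[0, -3, 14]]
CA^2 = [[17, -31, 19]]
Observability matrix O = [C; CA; CA^2] = [[1, 3, 3], [0, -3, 14], [17, -31, 19]]
Expanding along the first row, det(O) = 1·((-3)·19 - 14·(-31)) - 3·(0·19 - 14·17) + 3·(0·(-31) - (-3)·17) = 1·377 - 3·(-238) + 3·51 = 1244
Since det(O) ≠ 0, rank(O) = 3 and the system is completely observable.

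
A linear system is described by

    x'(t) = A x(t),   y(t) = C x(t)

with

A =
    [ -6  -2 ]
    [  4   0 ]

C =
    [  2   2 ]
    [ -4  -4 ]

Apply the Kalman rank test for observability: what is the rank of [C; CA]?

CA = [[-4, -4], [8, 8]]
Observability matrix O = [C; CA] = [[2, 2], [-4, -4], [-4, -4], [8, 8]]
Every row of O is a scalar multiple of row 1 = [2, 2] (multipliers 1, -2, -2, 4), so the rows span a one-dimensional space.
O ≠ 0, hence rank(O) = 1.
rank(O) = 1 < n = 2, so the pair (A, C) is not completely observable.

1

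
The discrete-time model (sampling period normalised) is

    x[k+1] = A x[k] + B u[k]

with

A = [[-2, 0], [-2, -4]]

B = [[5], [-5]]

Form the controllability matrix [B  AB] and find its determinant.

0

AB = [[-10], [10]]
Controllability matrix C = [B  AB] = [[5, -10], [-5, 10]]
det(C) = 5·10 - (-10)·(-5) = 50 - 50 = 0
Since det(C) = 0, rank(C) < 2 and the system is not completely controllable.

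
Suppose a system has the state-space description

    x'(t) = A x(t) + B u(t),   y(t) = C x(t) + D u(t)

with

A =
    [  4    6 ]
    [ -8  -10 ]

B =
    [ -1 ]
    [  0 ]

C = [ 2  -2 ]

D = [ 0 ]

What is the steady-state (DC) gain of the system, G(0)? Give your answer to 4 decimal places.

G(0) = C(-A)^{-1}B + D = -C A^{-1} B + D.
det A = 8, so A^{-1} = (1/8)·adj(A) = [[-5/4, -3/4], [1, 1/2]]
A^{-1} B = [5/4, -1]^T
C A^{-1} B = 9/2
G(0) = D - C A^{-1} B = 0 - (9/2) = -9/2 ≈ -4.5000

-4.5000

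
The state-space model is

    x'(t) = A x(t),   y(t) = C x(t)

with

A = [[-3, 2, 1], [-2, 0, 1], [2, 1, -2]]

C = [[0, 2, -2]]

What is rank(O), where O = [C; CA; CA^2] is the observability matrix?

CA = [[-8, -2, 6]]
CA^2 = [[40, -10, -22]]
Observability matrix O = [C; CA; CA^2] = [[0, 2, -2], [-8, -2, 6], [40, -10, -22]]
det(O) = 0·((-2)·(-22) - 6·(-10)) - 2·((-8)·(-22) - 6·40) + (-2)·((-8)·(-10) - (-2)·40) = 0·104 - 2·(-64) + (-2)·160 = -192 ≠ 0, so rank(O) = 3.
rank(O) = 3 = n, so the pair (A, C) is completely observable.

3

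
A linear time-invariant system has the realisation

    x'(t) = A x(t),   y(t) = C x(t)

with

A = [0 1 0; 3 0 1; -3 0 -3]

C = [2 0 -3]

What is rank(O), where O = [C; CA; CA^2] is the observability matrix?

CA = [[9, 2, 9]]
CA^2 = [[-21, 9, -25]]
Observability matrix O = [C; CA; CA^2] = [[2, 0, -3], [9, 2, 9], [-21, 9, -25]]
det(O) = 2·(2·(-25) - 9·9) - 0·(9·(-25) - 9·(-21)) + (-3)·(9·9 - 2·(-21)) = 2·(-131) - 0·(-36) + (-3)·123 = -631 ≠ 0, so rank(O) = 3.
rank(O) = 3 = n, so the pair (A, C) is completely observable.

3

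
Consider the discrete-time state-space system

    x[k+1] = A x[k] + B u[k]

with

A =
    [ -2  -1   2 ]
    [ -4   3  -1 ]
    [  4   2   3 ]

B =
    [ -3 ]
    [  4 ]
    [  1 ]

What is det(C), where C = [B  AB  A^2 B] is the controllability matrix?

-4070

AB = [[4], [23], [-1]]
A^2B = [[-33], [54], [59]]
Controllability matrix C = [B  AB  A^2B] = [[-3, 4, -33], [4, 23, 54], [1, -1, 59]]
Expanding along the first row, det(C) = (-3)·(23·59 - 54·(-1)) - 4·(4·59 - 54·1) + (-33)·(4·(-1) - 23·1) = (-3)·1411 - 4·182 + (-33)·(-27) = -4070
Since det(C) ≠ 0, rank(C) = 3 and the system is completely controllable.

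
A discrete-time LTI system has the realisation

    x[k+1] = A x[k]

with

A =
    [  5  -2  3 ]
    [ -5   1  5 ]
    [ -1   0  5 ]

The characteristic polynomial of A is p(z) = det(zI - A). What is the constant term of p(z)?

Expand det(zI - A) for the 3×3 matrix.
p(z) = z^3 - 11z^2 + 28z + 12.
(Check: constant term = det(-A) = (-1)^3 det A = 12; coefficient of z^2 = -tr A = -11.)
The constant term is 12.

12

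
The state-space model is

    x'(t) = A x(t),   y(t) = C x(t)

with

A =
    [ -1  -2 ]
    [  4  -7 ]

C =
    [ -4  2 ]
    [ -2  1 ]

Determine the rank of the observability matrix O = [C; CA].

CA = [[12, -6], [6, -3]]
Observability matrix O = [C; CA] = [[-4, 2], [-2, 1], [12, -6], [6, -3]]
Every row of O is a scalar multiple of row 1 = [-4, 2] (multipliers 1, 1/2, -3, -3/2), so the rows span a one-dimensional space.
O ≠ 0, hence rank(O) = 1.
rank(O) = 1 < n = 2, so the pair (A, C) is not completely observable.

1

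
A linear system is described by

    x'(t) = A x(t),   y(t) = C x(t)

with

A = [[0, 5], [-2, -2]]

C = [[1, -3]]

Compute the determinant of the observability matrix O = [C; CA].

CA = [[6, 11]]
Observability matrix O = [C; CA] = [[1, -3], [6, 11]]
det(O) = 1·11 - (-3)·6 = 11 - (-18) = 29
Since det(O) ≠ 0, rank(O) = 2 and the system is completely observable.

29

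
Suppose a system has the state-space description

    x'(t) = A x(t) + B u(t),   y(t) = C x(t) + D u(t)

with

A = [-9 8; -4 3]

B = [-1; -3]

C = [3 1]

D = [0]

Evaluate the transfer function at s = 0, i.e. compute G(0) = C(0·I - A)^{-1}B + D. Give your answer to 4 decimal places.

G(0) = C(-A)^{-1}B + D = -C A^{-1} B + D.
det A = 5, so A^{-1} = (1/5)·adj(A) = [[3/5, -8/5], [4/5, -9/5]]
A^{-1} B = [21/5, 23/5]^T
C A^{-1} B = 86/5
G(0) = D - C A^{-1} B = 0 - (86/5) = -86/5 ≈ -17.2000

-17.2000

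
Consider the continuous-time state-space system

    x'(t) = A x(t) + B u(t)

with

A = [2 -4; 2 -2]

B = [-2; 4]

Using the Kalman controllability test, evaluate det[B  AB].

104

AB = [[-20], [-12]]
Controllability matrix C = [B  AB] = [[-2, -20], [4, -12]]
det(C) = (-2)·(-12) - (-20)·4 = 24 - (-80) = 104
Since det(C) ≠ 0, rank(C) = 2 and the system is completely controllable.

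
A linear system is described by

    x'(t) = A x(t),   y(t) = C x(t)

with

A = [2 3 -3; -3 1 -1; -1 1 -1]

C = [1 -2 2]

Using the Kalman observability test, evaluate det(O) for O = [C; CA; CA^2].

CA = [[6, 3, -3]]
CA^2 = [[6, 18, -18]]
Observability matrix O = [C; CA; CA^2] = [[1, -2, 2], [6, 3, -3], [6, 18, -18]]
Expanding along the first row, det(O) = 1·(3·(-18) - (-3)·18) - (-2)·(6·(-18) - (-3)·6) + 2·(6·18 - 3·6) = 1·0 - (-2)·(-90) + 2·90 = 0
Since det(O) = 0, rank(O) < 3 and the system is not completely observable.

0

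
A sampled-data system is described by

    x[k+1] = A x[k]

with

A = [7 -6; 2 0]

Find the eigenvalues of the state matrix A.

3, 4

det(zI - A) = z^2 - (tr A)z + det A, with tr A = 7 + 0 = 7 and det A = 7·0 - (-6)·2 = 0 - (-12) = 12.
So p(z) = det(zI - A) = z^2 - 7z + 12.
Factor z^2 - 7z + 12: two numbers with sum 7 and product 12 are 4 and 3, so z^2 - 7z + 12 = (z - 4)(z - 3).
Hence p(z) = (z - 4) (z - 3), with roots 3, 4.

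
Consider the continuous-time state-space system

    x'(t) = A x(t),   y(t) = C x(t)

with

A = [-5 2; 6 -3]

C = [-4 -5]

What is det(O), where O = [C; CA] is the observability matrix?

CA = [[-10, 7]]
Observability matrix O = [C; CA] = [[-4, -5], [-10, 7]]
det(O) = (-4)·7 - (-5)·(-10) = -28 - 50 = -78
Since det(O) ≠ 0, rank(O) = 2 and the system is completely observable.

-78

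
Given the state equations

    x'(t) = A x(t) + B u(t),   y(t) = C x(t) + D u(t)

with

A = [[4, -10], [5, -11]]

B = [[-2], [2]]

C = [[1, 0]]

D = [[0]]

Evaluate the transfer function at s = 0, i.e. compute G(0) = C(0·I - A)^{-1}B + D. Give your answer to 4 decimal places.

-7.0000

G(0) = C(-A)^{-1}B + D = -C A^{-1} B + D.
det A = 6, so A^{-1} = (1/6)·adj(A) = [[-11/6, 5/3], [-5/6, 2/3]]
A^{-1} B = [7, 3]^T
C A^{-1} B = 7
G(0) = D - C A^{-1} B = 0 - (7) = -7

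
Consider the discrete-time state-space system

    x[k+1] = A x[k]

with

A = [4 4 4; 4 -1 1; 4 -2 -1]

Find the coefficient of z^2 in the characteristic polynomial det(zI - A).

-2

Expand det(zI - A) for the 3×3 matrix.
p(z) = z^3 - 2z^2 - 37z - 28.
(Check: constant term = det(-A) = (-1)^3 det A = -28; coefficient of z^2 = -tr A = -2.)
The coefficient of z^2 is -2.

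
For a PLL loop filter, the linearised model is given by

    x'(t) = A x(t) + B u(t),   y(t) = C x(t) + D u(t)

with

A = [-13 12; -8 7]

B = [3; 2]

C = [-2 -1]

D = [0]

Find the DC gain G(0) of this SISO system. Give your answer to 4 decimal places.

-1.6000

G(0) = C(-A)^{-1}B + D = -C A^{-1} B + D.
det A = 5, so A^{-1} = (1/5)·adj(A) = [[7/5, -12/5], [8/5, -13/5]]
A^{-1} B = [-3/5, -2/5]^T
C A^{-1} B = 8/5
G(0) = D - C A^{-1} B = 0 - (8/5) = -8/5 ≈ -1.6000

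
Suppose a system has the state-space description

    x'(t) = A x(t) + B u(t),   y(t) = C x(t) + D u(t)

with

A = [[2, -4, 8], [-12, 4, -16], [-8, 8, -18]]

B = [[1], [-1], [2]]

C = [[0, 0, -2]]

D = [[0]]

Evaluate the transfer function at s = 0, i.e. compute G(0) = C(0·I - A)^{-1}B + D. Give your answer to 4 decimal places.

6.6667

G(0) = C(-A)^{-1}B + D = -C A^{-1} B + D.
det A = -48, so A^{-1} = (1/-48)·adj(A) = [[-7/6, 1/6, -2/3], [11/6, -7/12, 4/3], [4/3, -1/3, 5/6]]
A^{-1} B = [-8/3, 61/12, 10/3]^T
C A^{-1} B = -20/3
G(0) = D - C A^{-1} B = 0 - (-20/3) = 20/3 ≈ 6.6667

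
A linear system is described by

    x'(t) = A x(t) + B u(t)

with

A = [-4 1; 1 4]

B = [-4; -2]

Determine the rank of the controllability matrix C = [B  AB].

2

AB = [[14], [-12]]
Controllability matrix C = [B  AB] = [[-4, 14], [-2, -12]]
det(C) = (-4)·(-12) - 14·(-2) = 48 - (-28) = 76 ≠ 0, so rank(C) = 2.
rank(C) = 2 = n, so the pair (A, B) is completely controllable.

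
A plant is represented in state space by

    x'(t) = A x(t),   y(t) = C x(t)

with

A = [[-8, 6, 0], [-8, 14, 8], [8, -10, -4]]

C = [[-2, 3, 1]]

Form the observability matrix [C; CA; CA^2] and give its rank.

2

CA = [[0, 20, 20]]
CA^2 = [[0, 80, 80]]
Observability matrix O = [C; CA; CA^2] = [[-2, 3, 1], [0, 20, 20], [0, 80, 80]]
The columns c1, c2, c3 of O are linearly dependent: -c1 - c2 + c3 = 0 (check each entry), so rank(O) ≤ 2.
The 2×2 minor from rows 1, 2, columns 1, 2 is (-2)·20 - 3·0 = -40 - 0 = -40 ≠ 0, so rank(O) = 2.
rank(O) = 2 < n = 3, so the pair (A, C) is not completely observable.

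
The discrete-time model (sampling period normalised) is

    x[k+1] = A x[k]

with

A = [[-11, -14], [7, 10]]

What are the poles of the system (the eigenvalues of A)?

-4, 3

det(zI - A) = z^2 - (tr A)z + det A, with tr A = (-11) + 10 = -1 and det A = (-11)·10 - (-14)·7 = -110 - (-98) = -12.
So p(z) = det(zI - A) = z^2 + z - 12.
Factor z^2 + z - 12: two numbers with sum -1 and product -12 are 3 and -4, so z^2 + z - 12 = (z - 3)(z + 4).
Hence p(z) = (z - 3) (z + 4), with roots -4, 3.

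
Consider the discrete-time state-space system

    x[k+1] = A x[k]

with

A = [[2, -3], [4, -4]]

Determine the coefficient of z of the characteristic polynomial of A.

2

For a 2×2 matrix, det(zI - A) = z^2 - (tr A)z + det A.
tr A = -2, det A = 4.
So p(z) = z^2 + 2z + 4.
The coefficient of z is 2.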